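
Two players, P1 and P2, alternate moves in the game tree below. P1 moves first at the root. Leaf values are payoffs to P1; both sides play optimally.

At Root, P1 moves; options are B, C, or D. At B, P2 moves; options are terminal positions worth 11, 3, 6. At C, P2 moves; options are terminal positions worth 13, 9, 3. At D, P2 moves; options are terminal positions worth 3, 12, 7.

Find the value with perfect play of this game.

3

B (P2): min(11, 3, 6) = 3
C (P2): min(13, 9, 3) = 3
D (P2): min(3, 12, 7) = 3
Root (P1): max(3, 3, 3) = 3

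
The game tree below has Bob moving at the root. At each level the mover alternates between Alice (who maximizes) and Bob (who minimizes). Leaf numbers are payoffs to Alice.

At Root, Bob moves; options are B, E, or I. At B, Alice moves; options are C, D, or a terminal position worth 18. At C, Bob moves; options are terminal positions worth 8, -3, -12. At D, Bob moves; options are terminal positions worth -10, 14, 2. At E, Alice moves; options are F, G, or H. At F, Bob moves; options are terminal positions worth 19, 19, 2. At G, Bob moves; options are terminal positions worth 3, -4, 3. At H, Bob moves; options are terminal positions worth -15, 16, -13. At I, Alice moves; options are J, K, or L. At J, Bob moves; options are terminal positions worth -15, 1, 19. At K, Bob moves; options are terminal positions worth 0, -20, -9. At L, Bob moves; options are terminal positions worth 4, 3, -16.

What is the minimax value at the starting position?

C (Bob): min(8, -3, -12) = -12
D (Bob): min(-10, 14, 2) = -10
B (Alice): max(-12, -10, 18) = 18
F (Bob): min(19, 19, 2) = 2
G (Bob): min(3, -4, 3) = -4
H (Bob): min(-15, 16, -13) = -15
E (Alice): max(2, -4, -15) = 2
J (Bob): min(-15, 1, 19) = -15
K (Bob): min(0, -20, -9) = -20
L (Bob): min(4, 3, -16) = -16
I (Alice): max(-15, -20, -16) = -15
Root (Bob): min(18, 2, -15) = -15

-15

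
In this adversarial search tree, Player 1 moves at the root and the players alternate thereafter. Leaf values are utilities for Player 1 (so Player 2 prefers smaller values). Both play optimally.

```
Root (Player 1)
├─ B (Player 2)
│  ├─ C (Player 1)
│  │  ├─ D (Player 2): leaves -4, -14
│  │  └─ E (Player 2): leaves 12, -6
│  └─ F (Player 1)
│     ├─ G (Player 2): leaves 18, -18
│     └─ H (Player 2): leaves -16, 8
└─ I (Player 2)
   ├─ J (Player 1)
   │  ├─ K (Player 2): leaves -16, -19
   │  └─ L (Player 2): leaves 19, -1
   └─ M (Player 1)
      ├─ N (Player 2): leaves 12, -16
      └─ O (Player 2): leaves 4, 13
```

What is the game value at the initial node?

D (Player 2): min(-4, -14) = -14
E (Player 2): min(12, -6) = -6
C (Player 1): max(-14, -6) = -6
G (Player 2): min(18, -18) = -18
H (Player 2): min(-16, 8) = -16
F (Player 1): max(-18, -16) = -16
B (Player 2): min(-6, -16) = -16
K (Player 2): min(-16, -19) = -19
L (Player 2): min(19, -1) = -1
J (Player 1): max(-19, -1) = -1
N (Player 2): min(12, -16) = -16
O (Player 2): min(4, 13) = 4
M (Player 1): max(-16, 4) = 4
I (Player 2): min(-1, 4) = -1
Root (Player 1): max(-16, -1) = -1

-1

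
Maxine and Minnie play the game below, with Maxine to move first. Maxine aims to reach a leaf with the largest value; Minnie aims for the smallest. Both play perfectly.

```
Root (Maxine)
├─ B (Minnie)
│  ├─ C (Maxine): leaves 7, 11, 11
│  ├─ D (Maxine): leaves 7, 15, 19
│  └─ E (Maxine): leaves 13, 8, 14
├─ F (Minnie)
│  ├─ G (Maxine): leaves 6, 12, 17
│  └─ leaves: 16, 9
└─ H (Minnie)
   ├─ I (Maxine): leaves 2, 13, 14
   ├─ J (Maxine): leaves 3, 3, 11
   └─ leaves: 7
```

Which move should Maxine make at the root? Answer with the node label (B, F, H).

C (Maxine): max(7, 11, 11) = 11
D (Maxine): max(7, 15, 19) = 19
E (Maxine): max(13, 8, 14) = 14
B (Minnie): min(11, 19, 14) = 11
G (Maxine): max(6, 12, 17) = 17
F (Minnie): min(17, 16, 9) = 9
I (Maxine): max(2, 13, 14) = 14
J (Maxine): max(3, 3, 11) = 11
H (Minnie): min(14, 11, 7) = 7
Root (Maxine): max(11, 9, 7) = 11
Maxine picks the child with the highest value: B (value 11).

B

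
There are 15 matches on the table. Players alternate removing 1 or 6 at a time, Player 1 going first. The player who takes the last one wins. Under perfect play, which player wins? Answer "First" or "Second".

W/L table (W = player to move can force a win):
i:   0  1  2  3  4  5  6  7  8  9 10 11 12 13 14 15
     L  W  L  W  L  W  W  L  W  L  W  L  W  W  L  W
Position 15 is W, so the first player wins.

First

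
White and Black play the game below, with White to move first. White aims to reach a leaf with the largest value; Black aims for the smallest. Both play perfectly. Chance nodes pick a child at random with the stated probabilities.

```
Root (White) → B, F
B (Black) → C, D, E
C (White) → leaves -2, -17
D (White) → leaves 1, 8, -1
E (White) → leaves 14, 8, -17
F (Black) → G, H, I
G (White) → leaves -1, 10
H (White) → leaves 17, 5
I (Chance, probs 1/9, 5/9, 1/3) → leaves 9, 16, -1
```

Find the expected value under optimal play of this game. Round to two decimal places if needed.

C (White): max(-2, -17) = -2
D (White): max(1, 8, -1) = 8
E (White): max(14, 8, -17) = 14
B (Black): min(-2, 8, 14) = -2
G (White): max(-1, 10) = 10
H (White): max(17, 5) = 17
I (Chance): 1/9·9 + 5/9·16 + 1/3·-1 = 9.56
F (Black): min(10, 17, 9.56) = 9.56
Root (White): max(-2, 9.56) = 9.56

9.56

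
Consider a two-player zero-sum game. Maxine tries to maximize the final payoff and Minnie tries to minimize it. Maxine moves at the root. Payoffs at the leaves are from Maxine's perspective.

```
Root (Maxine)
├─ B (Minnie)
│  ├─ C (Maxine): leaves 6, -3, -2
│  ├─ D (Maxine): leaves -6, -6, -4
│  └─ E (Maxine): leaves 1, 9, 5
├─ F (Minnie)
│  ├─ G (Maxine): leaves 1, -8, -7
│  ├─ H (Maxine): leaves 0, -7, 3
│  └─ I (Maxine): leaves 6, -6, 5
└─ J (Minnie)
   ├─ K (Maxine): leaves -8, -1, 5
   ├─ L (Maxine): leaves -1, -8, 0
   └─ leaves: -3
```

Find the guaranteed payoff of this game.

1

C (Maxine): max(6, -3, -2) = 6
D (Maxine): max(-6, -6, -4) = -4
E (Maxine): max(1, 9, 5) = 9
B (Minnie): min(6, -4, 9) = -4
G (Maxine): max(1, -8, -7) = 1
H (Maxine): max(0, -7, 3) = 3
I (Maxine): max(6, -6, 5) = 6
F (Minnie): min(1, 3, 6) = 1
K (Maxine): max(-8, -1, 5) = 5
L (Maxine): max(-1, -8, 0) = 0
J (Minnie): min(5, 0, -3) = -3
Root (Maxine): max(-4, 1, -3) = 1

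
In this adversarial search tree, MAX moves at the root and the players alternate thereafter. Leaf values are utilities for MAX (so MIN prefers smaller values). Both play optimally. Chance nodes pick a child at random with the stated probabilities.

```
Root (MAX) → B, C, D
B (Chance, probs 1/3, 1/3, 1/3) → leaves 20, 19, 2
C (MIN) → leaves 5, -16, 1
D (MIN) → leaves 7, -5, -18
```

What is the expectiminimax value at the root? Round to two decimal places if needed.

13.67

B (Chance): 1/3·20 + 1/3·19 + 1/3·2 = 13.67
C (MIN): min(5, -16, 1) = -16
D (MIN): min(7, -5, -18) = -18
Root (MAX): max(13.67, -16, -18) = 13.67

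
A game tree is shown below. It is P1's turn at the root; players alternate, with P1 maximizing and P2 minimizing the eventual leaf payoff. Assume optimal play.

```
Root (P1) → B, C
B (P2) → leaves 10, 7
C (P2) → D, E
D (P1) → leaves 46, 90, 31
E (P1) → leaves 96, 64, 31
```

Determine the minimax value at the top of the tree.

90

B (P2): min(10, 7) = 7
D (P1): max(46, 90, 31) = 90
E (P1): max(96, 64, 31) = 96
C (P2): min(90, 96) = 90
Root (P1): max(7, 90) = 90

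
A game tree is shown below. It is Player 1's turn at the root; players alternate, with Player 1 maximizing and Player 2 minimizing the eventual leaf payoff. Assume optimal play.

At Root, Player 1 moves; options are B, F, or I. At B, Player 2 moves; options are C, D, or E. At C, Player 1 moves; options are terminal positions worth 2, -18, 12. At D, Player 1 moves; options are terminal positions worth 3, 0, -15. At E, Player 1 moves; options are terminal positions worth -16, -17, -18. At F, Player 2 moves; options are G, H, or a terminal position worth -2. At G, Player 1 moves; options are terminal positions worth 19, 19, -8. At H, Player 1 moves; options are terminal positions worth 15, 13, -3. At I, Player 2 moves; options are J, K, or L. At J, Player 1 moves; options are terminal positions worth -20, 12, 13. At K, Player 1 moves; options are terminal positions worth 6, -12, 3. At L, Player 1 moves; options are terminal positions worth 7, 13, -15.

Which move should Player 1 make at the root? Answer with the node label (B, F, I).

I

C (Player 1): max(2, -18, 12) = 12
D (Player 1): max(3, 0, -15) = 3
E (Player 1): max(-16, -17, -18) = -16
B (Player 2): min(12, 3, -16) = -16
G (Player 1): max(19, 19, -8) = 19
H (Player 1): max(15, 13, -3) = 15
F (Player 2): min(19, 15, -2) = -2
J (Player 1): max(-20, 12, 13) = 13
K (Player 1): max(6, -12, 3) = 6
L (Player 1): max(7, 13, -15) = 13
I (Player 2): min(13, 6, 13) = 6
Root (Player 1): max(-16, -2, 6) = 6
Player 1 picks the child with the highest value: I (value 6).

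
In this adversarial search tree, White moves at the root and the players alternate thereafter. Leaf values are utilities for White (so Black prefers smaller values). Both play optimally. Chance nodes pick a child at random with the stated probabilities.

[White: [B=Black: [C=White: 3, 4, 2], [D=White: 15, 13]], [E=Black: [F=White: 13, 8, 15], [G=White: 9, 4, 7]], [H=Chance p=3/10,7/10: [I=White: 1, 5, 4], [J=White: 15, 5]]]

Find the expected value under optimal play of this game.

12

C (White): max(3, 4, 2) = 4
D (White): max(15, 13) = 15
B (Black): min(4, 15) = 4
F (White): max(13, 8, 15) = 15
G (White): max(9, 4, 7) = 9
E (Black): min(15, 9) = 9
I (White): max(1, 5, 4) = 5
J (White): max(15, 5) = 15
H (Chance): 3/10·5 + 7/10·15 = 12
Root (White): max(4, 9, 12) = 12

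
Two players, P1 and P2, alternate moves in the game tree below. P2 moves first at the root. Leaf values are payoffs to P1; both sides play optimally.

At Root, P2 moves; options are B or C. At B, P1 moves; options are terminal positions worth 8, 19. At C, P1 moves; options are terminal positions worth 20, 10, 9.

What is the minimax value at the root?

B (P1): max(8, 19) = 19
C (P1): max(20, 10, 9) = 20
Root (P2): min(19, 20) = 19

19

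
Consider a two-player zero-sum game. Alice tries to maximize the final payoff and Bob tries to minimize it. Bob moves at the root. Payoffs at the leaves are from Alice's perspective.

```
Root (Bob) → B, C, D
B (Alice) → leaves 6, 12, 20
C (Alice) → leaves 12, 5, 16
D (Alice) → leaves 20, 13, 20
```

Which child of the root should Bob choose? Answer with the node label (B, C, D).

B (Alice): max(6, 12, 20) = 20
C (Alice): max(12, 5, 16) = 16
D (Alice): max(20, 13, 20) = 20
Root (Bob): min(20, 16, 20) = 16
Bob picks the child with the lowest value: C (value 16).

C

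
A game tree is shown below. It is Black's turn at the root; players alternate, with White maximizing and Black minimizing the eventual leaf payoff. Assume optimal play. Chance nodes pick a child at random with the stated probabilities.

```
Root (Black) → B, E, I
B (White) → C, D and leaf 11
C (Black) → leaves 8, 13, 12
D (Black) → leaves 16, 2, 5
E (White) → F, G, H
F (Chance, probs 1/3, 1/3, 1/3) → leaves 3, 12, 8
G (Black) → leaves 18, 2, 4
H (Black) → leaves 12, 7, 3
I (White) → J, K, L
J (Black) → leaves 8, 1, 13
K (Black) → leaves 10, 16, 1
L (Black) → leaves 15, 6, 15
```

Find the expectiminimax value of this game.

6

C (Black): min(8, 13, 12) = 8
D (Black): min(16, 2, 5) = 2
B (White): max(8, 2, 11) = 11
F (Chance): 1/3·3 + 1/3·12 + 1/3·8 = 7.67
G (Black): min(18, 2, 4) = 2
H (Black): min(12, 7, 3) = 3
E (White): max(7.67, 2, 3) = 7.67
J (Black): min(8, 1, 13) = 1
K (Black): min(10, 16, 1) = 1
L (Black): min(15, 6, 15) = 6
I (White): max(1, 1, 6) = 6
Root (Black): min(11, 7.67, 6) = 6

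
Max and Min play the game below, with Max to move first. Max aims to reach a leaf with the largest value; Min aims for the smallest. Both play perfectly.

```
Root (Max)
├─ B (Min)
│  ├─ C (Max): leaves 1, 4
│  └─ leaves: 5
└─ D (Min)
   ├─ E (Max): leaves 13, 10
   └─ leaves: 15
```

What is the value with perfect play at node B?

C: max(1, 4) = 4
B: min(4, 5) = 4

4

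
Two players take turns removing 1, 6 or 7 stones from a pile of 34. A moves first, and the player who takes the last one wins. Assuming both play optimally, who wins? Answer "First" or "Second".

Positions where the player to move wins (W) vs loses (L):
i:   0  1  2  3  4  5  6  7  8  9 10 11 12 13 14 15 16 17 18 19 20 21 22 23 24 25 26 27 28 29 30 31 32 33 34
     L  W  L  W  L  W  W  W  W  W  W  W  L  W  L  W  L  W  W  W  W  W  W  W  L  W  L  W  L  W  W  W  W  W  W
Position 34 is W, so the first player wins.

First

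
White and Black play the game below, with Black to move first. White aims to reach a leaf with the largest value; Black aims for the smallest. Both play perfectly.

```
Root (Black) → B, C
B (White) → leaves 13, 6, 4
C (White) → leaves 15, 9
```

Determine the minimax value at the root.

B (White): max(13, 6, 4) = 13
C (White): max(15, 9) = 15
Root (Black): min(13, 15) = 13

13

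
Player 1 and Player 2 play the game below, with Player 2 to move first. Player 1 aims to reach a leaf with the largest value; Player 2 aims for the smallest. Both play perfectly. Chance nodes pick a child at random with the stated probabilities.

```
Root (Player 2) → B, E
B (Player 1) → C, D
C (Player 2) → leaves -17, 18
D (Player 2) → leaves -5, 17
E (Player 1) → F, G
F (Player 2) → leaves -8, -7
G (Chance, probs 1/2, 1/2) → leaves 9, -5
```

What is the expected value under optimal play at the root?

C (Player 2): min(-17, 18) = -17
D (Player 2): min(-5, 17) = -5
B (Player 1): max(-17, -5) = -5
F (Player 2): min(-8, -7) = -8
G (Chance): 1/2·9 + 1/2·-5 = 2
E (Player 1): max(-8, 2) = 2
Root (Player 2): min(-5, 2) = -5

-5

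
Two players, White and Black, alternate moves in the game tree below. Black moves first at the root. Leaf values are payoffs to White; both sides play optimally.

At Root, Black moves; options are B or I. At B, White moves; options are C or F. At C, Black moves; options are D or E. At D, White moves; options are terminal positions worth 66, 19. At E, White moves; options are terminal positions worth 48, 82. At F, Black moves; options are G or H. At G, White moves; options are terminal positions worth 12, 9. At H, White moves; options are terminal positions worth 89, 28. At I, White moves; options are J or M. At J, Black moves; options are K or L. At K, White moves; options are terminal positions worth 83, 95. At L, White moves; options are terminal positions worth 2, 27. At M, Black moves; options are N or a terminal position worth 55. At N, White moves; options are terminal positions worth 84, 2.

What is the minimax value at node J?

27

K: max(83, 95) = 95
L: max(2, 27) = 27
J: min(95, 27) = 27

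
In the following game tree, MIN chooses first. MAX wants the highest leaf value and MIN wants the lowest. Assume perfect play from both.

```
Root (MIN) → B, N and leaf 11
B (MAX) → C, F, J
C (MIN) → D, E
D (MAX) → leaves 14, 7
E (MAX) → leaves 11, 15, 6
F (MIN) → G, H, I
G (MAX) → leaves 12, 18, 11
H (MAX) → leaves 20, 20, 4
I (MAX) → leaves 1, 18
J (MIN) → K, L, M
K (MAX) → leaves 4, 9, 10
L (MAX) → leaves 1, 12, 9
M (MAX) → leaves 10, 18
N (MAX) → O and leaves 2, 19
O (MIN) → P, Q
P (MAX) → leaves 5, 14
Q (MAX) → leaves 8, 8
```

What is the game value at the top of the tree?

11

D (MAX): max(14, 7) = 14
E (MAX): max(11, 15, 6) = 15
C (MIN): min(14, 15) = 14
G (MAX): max(12, 18, 11) = 18
H (MAX): max(20, 20, 4) = 20
I (MAX): max(1, 18) = 18
F (MIN): min(18, 20, 18) = 18
K (MAX): max(4, 9, 10) = 10
L (MAX): max(1, 12, 9) = 12
M (MAX): max(10, 18) = 18
J (MIN): min(10, 12, 18) = 10
B (MAX): max(14, 18, 10) = 18
P (MAX): max(5, 14) = 14
Q (MAX): max(8, 8) = 8
O (MIN): min(14, 8) = 8
N (MAX): max(8, 2, 19) = 19
Root (MIN): min(18, 19, 11) = 11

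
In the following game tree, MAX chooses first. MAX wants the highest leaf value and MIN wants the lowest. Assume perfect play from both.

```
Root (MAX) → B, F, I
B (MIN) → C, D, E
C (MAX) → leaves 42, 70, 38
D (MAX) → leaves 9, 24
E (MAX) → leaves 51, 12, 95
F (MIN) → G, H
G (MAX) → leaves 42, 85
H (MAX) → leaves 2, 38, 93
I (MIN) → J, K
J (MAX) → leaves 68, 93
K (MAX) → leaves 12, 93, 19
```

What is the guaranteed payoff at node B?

24

C: max(42, 70, 38) = 70
D: max(9, 24) = 24
E: max(51, 12, 95) = 95
B: min(70, 24, 95) = 24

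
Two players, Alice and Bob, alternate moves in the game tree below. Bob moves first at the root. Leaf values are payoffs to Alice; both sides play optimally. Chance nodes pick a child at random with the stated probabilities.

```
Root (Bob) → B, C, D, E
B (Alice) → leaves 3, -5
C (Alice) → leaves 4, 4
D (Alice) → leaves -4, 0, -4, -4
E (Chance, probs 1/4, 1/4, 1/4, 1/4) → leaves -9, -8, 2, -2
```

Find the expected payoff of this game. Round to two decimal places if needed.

-4.25

B (Alice): max(3, -5) = 3
C (Alice): max(4, 4) = 4
D (Alice): max(-4, 0, -4, -4) = 0
E (Chance): 1/4·-9 + 1/4·-8 + 1/4·2 + 1/4·-2 = -4.25
Root (Bob): min(3, 4, 0, -4.25) = -4.25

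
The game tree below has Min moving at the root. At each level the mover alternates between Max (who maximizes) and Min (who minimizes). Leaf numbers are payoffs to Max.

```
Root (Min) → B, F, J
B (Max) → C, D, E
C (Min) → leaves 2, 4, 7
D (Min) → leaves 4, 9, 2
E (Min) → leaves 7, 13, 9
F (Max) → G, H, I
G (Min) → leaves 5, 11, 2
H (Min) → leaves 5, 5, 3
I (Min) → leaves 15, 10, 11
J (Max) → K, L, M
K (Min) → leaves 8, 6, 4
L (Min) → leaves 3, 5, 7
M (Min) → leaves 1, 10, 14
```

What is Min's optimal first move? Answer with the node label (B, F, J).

C (Min): min(2, 4, 7) = 2
D (Min): min(4, 9, 2) = 2
E (Min): min(7, 13, 9) = 7
B (Max): max(2, 2, 7) = 7
G (Min): min(5, 11, 2) = 2
H (Min): min(5, 5, 3) = 3
I (Min): min(15, 10, 11) = 10
F (Max): max(2, 3, 10) = 10
K (Min): min(8, 6, 4) = 4
L (Min): min(3, 5, 7) = 3
M (Min): min(1, 10, 14) = 1
J (Max): max(4, 3, 1) = 4
Root (Min): min(7, 10, 4) = 4
Min picks the child with the lowest value: J (value 4).

J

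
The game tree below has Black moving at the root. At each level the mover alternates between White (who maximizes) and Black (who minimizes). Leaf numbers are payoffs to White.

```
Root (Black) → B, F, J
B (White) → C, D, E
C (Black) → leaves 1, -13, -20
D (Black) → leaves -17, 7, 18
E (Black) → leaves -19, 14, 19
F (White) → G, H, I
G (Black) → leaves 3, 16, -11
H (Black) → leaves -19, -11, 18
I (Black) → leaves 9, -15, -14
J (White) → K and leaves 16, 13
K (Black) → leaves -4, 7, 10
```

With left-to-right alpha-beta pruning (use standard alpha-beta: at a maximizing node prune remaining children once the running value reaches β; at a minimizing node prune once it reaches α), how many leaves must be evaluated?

13

C [α=-∞,β=+∞]: v=-20
D [α=-20,β=+∞]: v=-17
E [α=-17,β=+∞]: v=-19 after child 1 ≤ α → α-cutoff, skip 2
B [α=-∞,β=+∞]: v=-17
G [α=-∞,β=-17]: v=-11
F [α=-∞,β=-17]: v=-11 after child 1 ≥ β → β-cutoff, skip 2
K [α=-∞,β=-17]: v=-4
J [α=-∞,β=-17]: v=-4 after child 1 ≥ β → β-cutoff, skip 2
Root [α=-∞,β=+∞]: v=-17
Leaves evaluated: 13 of 23.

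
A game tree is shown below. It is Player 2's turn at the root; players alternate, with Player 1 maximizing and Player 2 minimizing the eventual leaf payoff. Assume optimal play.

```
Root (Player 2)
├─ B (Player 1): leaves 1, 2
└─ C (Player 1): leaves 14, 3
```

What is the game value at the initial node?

B (Player 1): max(1, 2) = 2
C (Player 1): max(14, 3) = 14
Root (Player 2): min(2, 14) = 2

2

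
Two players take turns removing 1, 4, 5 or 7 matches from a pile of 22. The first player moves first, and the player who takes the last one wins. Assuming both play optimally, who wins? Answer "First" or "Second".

First

Compute winning (W) and losing (L) positions by backward induction:
i:   0  1  2  3  4  5  6  7  8  9 10 11 12 13 14 15 16 17 18 19 20 21 22
     L  W  L  W  W  W  W  W  L  W  L  W  W  W  W  W  L  W  L  W  W  W  W
Position 22 is W, so the first player wins.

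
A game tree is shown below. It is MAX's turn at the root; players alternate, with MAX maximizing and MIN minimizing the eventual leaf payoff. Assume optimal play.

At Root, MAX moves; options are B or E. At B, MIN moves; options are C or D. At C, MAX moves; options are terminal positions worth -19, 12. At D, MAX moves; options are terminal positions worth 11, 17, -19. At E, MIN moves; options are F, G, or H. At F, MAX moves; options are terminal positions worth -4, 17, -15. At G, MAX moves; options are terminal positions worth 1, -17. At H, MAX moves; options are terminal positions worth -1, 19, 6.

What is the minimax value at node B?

12

C: max(-19, 12) = 12
D: max(11, 17, -19) = 17
B: min(12, 17) = 12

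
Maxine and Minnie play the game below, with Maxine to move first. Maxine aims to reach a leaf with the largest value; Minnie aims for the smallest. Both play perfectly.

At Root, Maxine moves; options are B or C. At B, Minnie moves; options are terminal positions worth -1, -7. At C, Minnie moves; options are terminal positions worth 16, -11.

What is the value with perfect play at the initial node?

B (Minnie): min(-1, -7) = -7
C (Minnie): min(16, -11) = -11
Root (Maxine): max(-7, -11) = -7

-7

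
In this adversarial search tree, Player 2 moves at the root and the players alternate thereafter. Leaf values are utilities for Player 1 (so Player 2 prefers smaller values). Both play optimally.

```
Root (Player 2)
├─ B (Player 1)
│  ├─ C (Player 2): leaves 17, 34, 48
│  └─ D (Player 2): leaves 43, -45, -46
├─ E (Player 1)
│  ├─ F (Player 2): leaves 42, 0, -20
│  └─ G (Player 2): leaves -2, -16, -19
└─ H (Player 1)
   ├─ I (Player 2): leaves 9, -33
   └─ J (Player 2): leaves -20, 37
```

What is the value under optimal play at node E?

-19

F: min(42, 0, -20) = -20
G: min(-2, -16, -19) = -19
E: max(-20, -19) = -19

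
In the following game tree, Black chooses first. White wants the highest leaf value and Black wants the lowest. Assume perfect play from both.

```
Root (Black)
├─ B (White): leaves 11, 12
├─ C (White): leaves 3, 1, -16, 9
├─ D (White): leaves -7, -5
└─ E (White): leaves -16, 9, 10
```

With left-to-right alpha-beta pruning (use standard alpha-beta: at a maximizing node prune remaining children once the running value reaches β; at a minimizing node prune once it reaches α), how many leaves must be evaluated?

10

B [α=-∞,β=+∞]: v=12
C [α=-∞,β=12]: v=9
D [α=-∞,β=9]: v=-5
E [α=-∞,β=-5]: v=9 after child 2 ≥ β → β-cutoff, skip 1
Root [α=-∞,β=+∞]: v=-5
Leaves evaluated: 10 of 11.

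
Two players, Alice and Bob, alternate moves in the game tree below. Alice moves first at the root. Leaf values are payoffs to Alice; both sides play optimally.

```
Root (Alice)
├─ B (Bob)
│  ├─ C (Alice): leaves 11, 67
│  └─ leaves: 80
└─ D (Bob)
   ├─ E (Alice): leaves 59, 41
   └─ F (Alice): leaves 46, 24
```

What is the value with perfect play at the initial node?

C (Alice): max(11, 67) = 67
B (Bob): min(67, 80) = 67
E (Alice): max(59, 41) = 59
F (Alice): max(46, 24) = 46
D (Bob): min(59, 46) = 46
Root (Alice): max(67, 46) = 67

67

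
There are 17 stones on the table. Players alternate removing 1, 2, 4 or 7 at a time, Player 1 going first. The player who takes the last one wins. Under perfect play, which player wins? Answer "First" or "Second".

First

Mark each pile size as W (mover wins) or L (mover loses):
i:   0  1  2  3  4  5  6  7  8  9 10 11 12 13 14 15 16 17
     L  W  W  L  W  W  L  W  W  L  W  W  L  W  W  L  W  W
Position 17 is W, so the first player wins.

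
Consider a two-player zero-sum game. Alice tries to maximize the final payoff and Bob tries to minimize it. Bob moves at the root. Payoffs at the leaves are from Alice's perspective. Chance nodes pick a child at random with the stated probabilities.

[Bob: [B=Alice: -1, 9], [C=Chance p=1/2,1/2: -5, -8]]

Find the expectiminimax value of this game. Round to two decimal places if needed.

B (Alice): max(-1, 9) = 9
C (Chance): 1/2·-5 + 1/2·-8 = -6.5
Root (Bob): min(9, -6.5) = -6.5

-6.5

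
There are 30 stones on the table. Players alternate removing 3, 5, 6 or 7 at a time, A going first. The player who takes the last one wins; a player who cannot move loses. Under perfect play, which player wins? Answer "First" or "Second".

i:   0  1  2  3  4  5  6  7  8  9 10 11 12 13 14 15 16 17 18 19 20 21 22 23 24 25 26 27 28 29 30
     L  L  L  W  W  W  W  W  W  W  L  L  L  W  W  W  W  W  W  W  L  L  L  W  W  W  W  W  W  W  L
Position 30 is L, so the second player wins.

Second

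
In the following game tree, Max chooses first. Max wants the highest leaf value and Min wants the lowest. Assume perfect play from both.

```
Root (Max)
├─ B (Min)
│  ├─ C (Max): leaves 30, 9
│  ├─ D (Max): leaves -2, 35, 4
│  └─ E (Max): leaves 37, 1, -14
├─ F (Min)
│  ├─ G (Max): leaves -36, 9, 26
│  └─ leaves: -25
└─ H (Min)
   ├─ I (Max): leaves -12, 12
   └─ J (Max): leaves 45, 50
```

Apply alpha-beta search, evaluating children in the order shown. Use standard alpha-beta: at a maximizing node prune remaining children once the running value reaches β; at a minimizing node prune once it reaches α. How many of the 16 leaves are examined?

10

C [α=-∞,β=+∞]: v=30
D [α=-∞,β=30]: v=35 after child 2 ≥ β → β-cutoff, skip 1
E [α=-∞,β=30]: v=37 after child 1 ≥ β → β-cutoff, skip 2
B [α=-∞,β=+∞]: v=30
G [α=30,β=+∞]: v=26
F [α=30,β=+∞]: v=26 after child 1 ≤ α → α-cutoff, skip 1
I [α=30,β=+∞]: v=12
H [α=30,β=+∞]: v=12 after child 1 ≤ α → α-cutoff, skip 1
Root [α=-∞,β=+∞]: v=30
Leaves evaluated: 10 of 16.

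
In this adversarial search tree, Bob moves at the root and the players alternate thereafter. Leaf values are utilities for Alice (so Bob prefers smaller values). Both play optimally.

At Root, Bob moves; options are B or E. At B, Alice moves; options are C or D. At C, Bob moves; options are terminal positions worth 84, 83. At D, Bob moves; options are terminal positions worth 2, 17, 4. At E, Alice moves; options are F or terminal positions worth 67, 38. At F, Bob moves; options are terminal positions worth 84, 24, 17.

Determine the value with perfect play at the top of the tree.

67

C (Bob): min(84, 83) = 83
D (Bob): min(2, 17, 4) = 2
B (Alice): max(83, 2) = 83
F (Bob): min(84, 24, 17) = 17
E (Alice): max(17, 67, 38) = 67
Root (Bob): min(83, 67) = 67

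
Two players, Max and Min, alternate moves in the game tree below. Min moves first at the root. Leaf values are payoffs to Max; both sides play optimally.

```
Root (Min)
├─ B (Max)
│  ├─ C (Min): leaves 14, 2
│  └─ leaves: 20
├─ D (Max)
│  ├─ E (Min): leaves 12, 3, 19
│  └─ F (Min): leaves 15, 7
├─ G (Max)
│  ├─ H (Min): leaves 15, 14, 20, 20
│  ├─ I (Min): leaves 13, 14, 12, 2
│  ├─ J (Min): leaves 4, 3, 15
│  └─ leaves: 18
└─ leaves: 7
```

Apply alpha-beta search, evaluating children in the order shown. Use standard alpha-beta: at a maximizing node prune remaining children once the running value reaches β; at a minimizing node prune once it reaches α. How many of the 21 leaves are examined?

13

C [α=-∞,β=+∞]: v=2
B [α=-∞,β=+∞]: v=20
E [α=-∞,β=20]: v=3
F [α=3,β=20]: v=7
D [α=-∞,β=20]: v=7
H [α=-∞,β=7]: v=14
G [α=-∞,β=7]: v=14 after child 1 ≥ β → β-cutoff, skip 3
Root [α=-∞,β=+∞]: v=7
Leaves evaluated: 13 of 21.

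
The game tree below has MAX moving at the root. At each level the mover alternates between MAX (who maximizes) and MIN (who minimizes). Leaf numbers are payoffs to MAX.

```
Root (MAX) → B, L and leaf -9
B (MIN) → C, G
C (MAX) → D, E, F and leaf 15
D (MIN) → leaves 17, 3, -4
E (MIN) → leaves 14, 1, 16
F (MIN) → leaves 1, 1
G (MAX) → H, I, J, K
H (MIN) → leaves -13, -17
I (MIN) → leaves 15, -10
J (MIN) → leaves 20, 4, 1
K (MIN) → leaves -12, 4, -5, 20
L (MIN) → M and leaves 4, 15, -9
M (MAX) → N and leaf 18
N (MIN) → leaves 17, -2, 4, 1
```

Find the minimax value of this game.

D (MIN): min(17, 3, -4) = -4
E (MIN): min(14, 1, 16) = 1
F (MIN): min(1, 1) = 1
C (MAX): max(-4, 1, 1, 15) = 15
H (MIN): min(-13, -17) = -17
I (MIN): min(15, -10) = -10
J (MIN): min(20, 4, 1) = 1
K (MIN): min(-12, 4, -5, 20) = -12
G (MAX): max(-17, -10, 1, -12) = 1
B (MIN): min(15, 1) = 1
N (MIN): min(17, -2, 4, 1) = -2
M (MAX): max(-2, 18) = 18
L (MIN): min(18, 4, 15, -9) = -9
Root (MAX): max(1, -9, -9) = 1

1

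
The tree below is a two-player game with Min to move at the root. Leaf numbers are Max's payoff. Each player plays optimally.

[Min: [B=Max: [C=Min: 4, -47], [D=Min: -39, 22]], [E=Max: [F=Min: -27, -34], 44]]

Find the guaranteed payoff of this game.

C (Min): min(4, -47) = -47
D (Min): min(-39, 22) = -39
B (Max): max(-47, -39) = -39
F (Min): min(-27, -34) = -34
E (Max): max(-34, 44) = 44
Root (Min): min(-39, 44) = -39

-39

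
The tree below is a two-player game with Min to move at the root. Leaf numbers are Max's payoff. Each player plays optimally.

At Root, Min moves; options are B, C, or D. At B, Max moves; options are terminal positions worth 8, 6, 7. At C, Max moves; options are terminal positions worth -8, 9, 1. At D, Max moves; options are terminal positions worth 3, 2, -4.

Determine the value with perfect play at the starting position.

B (Max): max(8, 6, 7) = 8
C (Max): max(-8, 9, 1) = 9
D (Max): max(3, 2, -4) = 3
Root (Min): min(8, 9, 3) = 3

3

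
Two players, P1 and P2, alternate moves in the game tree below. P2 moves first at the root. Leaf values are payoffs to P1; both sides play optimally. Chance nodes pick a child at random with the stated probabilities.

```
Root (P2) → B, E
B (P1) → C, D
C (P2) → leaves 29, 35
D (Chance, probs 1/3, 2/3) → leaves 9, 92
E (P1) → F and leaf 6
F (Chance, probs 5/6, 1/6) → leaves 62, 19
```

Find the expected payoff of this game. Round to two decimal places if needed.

C (P2): min(29, 35) = 29
D (Chance): 1/3·9 + 2/3·92 = 64.33
B (P1): max(29, 64.33) = 64.33
F (Chance): 5/6·62 + 1/6·19 = 54.83
E (P1): max(54.83, 6) = 54.83
Root (P2): min(64.33, 54.83) = 54.83

54.83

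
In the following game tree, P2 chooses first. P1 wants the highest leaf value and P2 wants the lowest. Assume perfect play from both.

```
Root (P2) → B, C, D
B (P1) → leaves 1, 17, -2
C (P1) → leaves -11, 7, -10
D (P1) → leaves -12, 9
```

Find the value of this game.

7

B (P1): max(1, 17, -2) = 17
C (P1): max(-11, 7, -10) = 7
D (P1): max(-12, 9) = 9
Root (P2): min(17, 7, 9) = 7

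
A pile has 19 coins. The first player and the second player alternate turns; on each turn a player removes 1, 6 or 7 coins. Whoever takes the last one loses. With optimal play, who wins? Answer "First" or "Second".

Mark each pile size as W (mover wins) or L (mover loses):
i:   0  1  2  3  4  5  6  7  8  9 10 11 12 13 14 15 16 17 18 19
     W  L  W  L  W  L  W  W  W  W  W  W  W  L  W  L  W  L  W  W
Position 19 is W, so the first player wins.

First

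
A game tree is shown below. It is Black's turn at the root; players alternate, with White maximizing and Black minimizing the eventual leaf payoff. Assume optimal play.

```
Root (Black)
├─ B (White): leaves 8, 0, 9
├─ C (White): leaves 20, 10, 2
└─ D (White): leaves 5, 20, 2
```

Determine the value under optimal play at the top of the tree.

9

B (White): max(8, 0, 9) = 9
C (White): max(20, 10, 2) = 20
D (White): max(5, 20, 2) = 20
Root (Black): min(9, 20, 20) = 9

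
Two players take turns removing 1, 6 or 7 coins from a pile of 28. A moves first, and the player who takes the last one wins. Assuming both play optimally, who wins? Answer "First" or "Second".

i:   0  1  2  3  4  5  6  7  8  9 10 11 12 13 14 15 16 17 18 19 20 21 22 23 24 25 26 27 28
     L  W  L  W  L  W  W  W  W  W  W  W  L  W  L  W  L  W  W  W  W  W  W  W  L  W  L  W  L
Position 28 is L, so the second player wins.

Second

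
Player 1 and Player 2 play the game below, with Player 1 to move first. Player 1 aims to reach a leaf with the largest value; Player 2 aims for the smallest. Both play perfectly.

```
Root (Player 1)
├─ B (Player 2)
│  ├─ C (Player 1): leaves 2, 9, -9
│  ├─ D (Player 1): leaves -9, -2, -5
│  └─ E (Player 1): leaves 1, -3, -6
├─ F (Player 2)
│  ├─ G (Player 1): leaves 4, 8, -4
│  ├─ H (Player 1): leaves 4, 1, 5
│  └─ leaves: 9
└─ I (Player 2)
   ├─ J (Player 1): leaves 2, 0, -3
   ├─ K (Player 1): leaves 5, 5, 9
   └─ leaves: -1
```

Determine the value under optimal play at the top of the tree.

5

C (Player 1): max(2, 9, -9) = 9
D (Player 1): max(-9, -2, -5) = -2
E (Player 1): max(1, -3, -6) = 1
B (Player 2): min(9, -2, 1) = -2
G (Player 1): max(4, 8, -4) = 8
H (Player 1): max(4, 1, 5) = 5
F (Player 2): min(8, 5, 9) = 5
J (Player 1): max(2, 0, -3) = 2
K (Player 1): max(5, 5, 9) = 9
I (Player 2): min(2, 9, -1) = -1
Root (Player 1): max(-2, 5, -1) = 5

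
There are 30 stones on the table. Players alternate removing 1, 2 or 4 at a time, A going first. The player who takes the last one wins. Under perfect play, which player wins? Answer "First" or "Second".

Mark each pile size as W (mover wins) or L (mover loses):
i:   0  1  2  3  4  5  6  7  8  9 10 11 12 13 14 15 16 17 18 19 20 21 22 23 24 25 26 27 28 29 30
     L  W  W  L  W  W  L  W  W  L  W  W  L  W  W  L  W  W  L  W  W  L  W  W  L  W  W  L  W  W  L
Position 30 is L, so the second player wins.

Second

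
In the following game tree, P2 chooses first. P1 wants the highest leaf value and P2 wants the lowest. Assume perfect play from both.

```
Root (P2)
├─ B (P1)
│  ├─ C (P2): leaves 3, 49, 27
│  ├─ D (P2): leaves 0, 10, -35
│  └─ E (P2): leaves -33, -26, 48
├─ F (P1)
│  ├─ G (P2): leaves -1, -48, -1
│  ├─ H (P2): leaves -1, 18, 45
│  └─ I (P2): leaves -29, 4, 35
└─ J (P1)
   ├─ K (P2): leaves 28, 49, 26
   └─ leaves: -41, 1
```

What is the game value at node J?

K: min(28, 49, 26) = 26
J: max(26, -41, 1) = 26

26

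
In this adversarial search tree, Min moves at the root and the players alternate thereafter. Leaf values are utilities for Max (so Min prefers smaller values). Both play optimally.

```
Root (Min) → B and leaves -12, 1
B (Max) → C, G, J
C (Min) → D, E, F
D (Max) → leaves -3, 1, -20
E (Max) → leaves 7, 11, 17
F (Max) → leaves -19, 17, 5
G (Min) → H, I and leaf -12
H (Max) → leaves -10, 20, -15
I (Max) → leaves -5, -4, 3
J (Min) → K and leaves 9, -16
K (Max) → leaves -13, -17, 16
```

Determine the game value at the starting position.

D (Max): max(-3, 1, -20) = 1
E (Max): max(7, 11, 17) = 17
F (Max): max(-19, 17, 5) = 17
C (Min): min(1, 17, 17) = 1
H (Max): max(-10, 20, -15) = 20
I (Max): max(-5, -4, 3) = 3
G (Min): min(20, 3, -12) = -12
K (Max): max(-13, -17, 16) = 16
J (Min): min(16, 9, -16) = -16
B (Max): max(1, -12, -16) = 1
Root (Min): min(1, -12, 1) = -12

-12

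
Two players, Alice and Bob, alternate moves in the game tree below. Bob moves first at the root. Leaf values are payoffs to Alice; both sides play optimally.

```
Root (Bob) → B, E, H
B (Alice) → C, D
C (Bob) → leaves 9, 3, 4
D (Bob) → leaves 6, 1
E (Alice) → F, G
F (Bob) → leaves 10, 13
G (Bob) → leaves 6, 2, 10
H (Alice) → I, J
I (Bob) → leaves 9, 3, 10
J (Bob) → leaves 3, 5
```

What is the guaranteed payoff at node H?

3

I: min(9, 3, 10) = 3
J: min(3, 5) = 3
H: max(3, 3) = 3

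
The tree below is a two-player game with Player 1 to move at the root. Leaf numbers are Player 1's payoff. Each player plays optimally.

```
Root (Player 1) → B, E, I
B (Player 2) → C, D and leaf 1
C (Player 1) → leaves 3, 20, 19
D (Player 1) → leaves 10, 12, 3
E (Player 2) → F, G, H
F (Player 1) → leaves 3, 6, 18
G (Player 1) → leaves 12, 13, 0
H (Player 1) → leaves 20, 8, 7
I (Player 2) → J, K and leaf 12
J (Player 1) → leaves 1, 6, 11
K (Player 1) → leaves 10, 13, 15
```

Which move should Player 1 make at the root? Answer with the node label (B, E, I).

C (Player 1): max(3, 20, 19) = 20
D (Player 1): max(10, 12, 3) = 12
B (Player 2): min(20, 12, 1) = 1
F (Player 1): max(3, 6, 18) = 18
G (Player 1): max(12, 13, 0) = 13
H (Player 1): max(20, 8, 7) = 20
E (Player 2): min(18, 13, 20) = 13
J (Player 1): max(1, 6, 11) = 11
K (Player 1): max(10, 13, 15) = 15
I (Player 2): min(11, 15, 12) = 11
Root (Player 1): max(1, 13, 11) = 13
Player 1 picks the child with the highest value: E (value 13).

E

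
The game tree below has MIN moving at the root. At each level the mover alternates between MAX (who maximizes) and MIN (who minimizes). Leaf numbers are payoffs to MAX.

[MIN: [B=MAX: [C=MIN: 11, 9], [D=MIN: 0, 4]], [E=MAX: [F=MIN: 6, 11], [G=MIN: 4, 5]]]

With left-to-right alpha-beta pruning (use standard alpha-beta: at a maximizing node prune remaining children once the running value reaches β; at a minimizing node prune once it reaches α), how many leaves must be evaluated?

C [α=-∞,β=+∞]: v=9
D [α=9,β=+∞]: v=0 after child 1 ≤ α → α-cutoff, skip 1
B [α=-∞,β=+∞]: v=9
F [α=-∞,β=9]: v=6
G [α=6,β=9]: v=4 after child 1 ≤ α → α-cutoff, skip 1
E [α=-∞,β=9]: v=6
Root [α=-∞,β=+∞]: v=6
Leaves evaluated: 6 of 8.

6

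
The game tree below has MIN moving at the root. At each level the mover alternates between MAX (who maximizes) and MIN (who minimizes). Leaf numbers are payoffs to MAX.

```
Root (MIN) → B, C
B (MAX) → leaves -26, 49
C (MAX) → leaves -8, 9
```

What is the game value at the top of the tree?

9

B (MAX): max(-26, 49) = 49
C (MAX): max(-8, 9) = 9
Root (MIN): min(49, 9) = 9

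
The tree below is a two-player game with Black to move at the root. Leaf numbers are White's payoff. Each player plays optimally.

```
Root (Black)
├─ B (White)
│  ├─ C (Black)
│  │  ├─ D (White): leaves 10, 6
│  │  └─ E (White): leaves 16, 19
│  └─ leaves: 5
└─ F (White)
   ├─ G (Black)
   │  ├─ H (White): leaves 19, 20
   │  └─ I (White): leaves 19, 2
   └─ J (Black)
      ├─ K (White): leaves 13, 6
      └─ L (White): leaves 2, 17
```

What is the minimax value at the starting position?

10

D (White): max(10, 6) = 10
E (White): max(16, 19) = 19
C (Black): min(10, 19) = 10
B (White): max(10, 5) = 10
H (White): max(19, 20) = 20
I (White): max(19, 2) = 19
G (Black): min(20, 19) = 19
K (White): max(13, 6) = 13
L (White): max(2, 17) = 17
J (Black): min(13, 17) = 13
F (White): max(19, 13) = 19
Root (Black): min(10, 19) = 10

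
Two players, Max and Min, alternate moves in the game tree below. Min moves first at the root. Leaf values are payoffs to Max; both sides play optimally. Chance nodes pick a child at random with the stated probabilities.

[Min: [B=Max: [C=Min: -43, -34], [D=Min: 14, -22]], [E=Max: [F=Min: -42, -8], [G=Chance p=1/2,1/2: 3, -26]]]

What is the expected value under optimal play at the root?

-22

C (Min): min(-43, -34) = -43
D (Min): min(14, -22) = -22
B (Max): max(-43, -22) = -22
F (Min): min(-42, -8) = -42
G (Chance): 1/2·3 + 1/2·-26 = -11.5
E (Max): max(-42, -11.5) = -11.5
Root (Min): min(-22, -11.5) = -22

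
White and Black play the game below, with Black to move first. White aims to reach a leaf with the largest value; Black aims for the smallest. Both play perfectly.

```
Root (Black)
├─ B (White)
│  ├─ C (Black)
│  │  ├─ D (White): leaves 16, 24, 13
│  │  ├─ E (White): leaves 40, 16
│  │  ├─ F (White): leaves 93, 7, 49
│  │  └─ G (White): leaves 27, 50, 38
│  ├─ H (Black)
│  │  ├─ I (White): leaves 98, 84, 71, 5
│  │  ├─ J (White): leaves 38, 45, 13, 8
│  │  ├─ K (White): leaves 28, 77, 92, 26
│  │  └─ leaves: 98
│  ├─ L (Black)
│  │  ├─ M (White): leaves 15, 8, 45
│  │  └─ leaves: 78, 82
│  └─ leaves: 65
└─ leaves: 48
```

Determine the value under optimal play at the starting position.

48

D (White): max(16, 24, 13) = 24
E (White): max(40, 16) = 40
F (White): max(93, 7, 49) = 93
G (White): max(27, 50, 38) = 50
C (Black): min(24, 40, 93, 50) = 24
I (White): max(98, 84, 71, 5) = 98
J (White): max(38, 45, 13, 8) = 45
K (White): max(28, 77, 92, 26) = 92
H (Black): min(98, 45, 92, 98) = 45
M (White): max(15, 8, 45) = 45
L (Black): min(45, 78, 82) = 45
B (White): max(24, 45, 45, 65) = 65
Root (Black): min(65, 48) = 48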